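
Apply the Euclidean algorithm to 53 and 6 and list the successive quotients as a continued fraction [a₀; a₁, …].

[8; 1, 5]

53 ÷ 6 → quotient 8, remainder 5
6 ÷ 5 → quotient 1, remainder 1
5 ÷ 1 → quotient 5, remainder 0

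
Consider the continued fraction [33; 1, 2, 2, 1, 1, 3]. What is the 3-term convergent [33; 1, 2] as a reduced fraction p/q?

Start with 2.
1 + 1/(2/1) = 1 + 1/2 = 3/2
33 + 1/(3/2) = 33 + 2/3 = 101/3

101/3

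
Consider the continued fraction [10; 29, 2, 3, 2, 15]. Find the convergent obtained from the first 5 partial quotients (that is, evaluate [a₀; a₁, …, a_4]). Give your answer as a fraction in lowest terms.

4726/471

Work from the innermost term outward:
Start with 2.
3 + 1/(2/1) = 3 + 1/2 = 7/2
2 + 1/(7/2) = 2 + 2/7 = 16/7
29 + 1/(16/7) = 29 + 7/16 = 471/16
10 + 1/(471/16) = 10 + 16/471 = 4726/471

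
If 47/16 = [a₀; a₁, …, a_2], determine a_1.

Repeatedly divide and take the remainder:
47 = 2·16 + 15, so a_0 = 2
16 = 1·15 + 1, so a_1 = 1

1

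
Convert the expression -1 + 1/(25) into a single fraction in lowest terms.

Compute successive convergents:
a_0 = -1: -1/1
a_1 = 25: -24/25

-24/25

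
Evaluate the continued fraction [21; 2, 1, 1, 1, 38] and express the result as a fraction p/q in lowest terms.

6605/309

a_0 = 21: 21/1
a_1 = 2: 43/2
a_2 = 1: 64/3
a_3 = 1: 107/5
a_4 = 1: 171/8
a_5 = 38: 6605/309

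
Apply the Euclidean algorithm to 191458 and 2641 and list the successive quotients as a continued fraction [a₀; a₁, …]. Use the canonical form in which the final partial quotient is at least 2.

⌊191458/2641⌋ = 72, remainder 1306
⌊2641/1306⌋ = 2, remainder 29
⌊1306/29⌋ = 45, remainder 1
⌊29/1⌋ = 29, remainder 0

[72; 2, 45, 29]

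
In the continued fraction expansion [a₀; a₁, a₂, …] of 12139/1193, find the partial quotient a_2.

1

12139 = 10·1193 + 209, so a_0 = 10
1193 = 5·209 + 148, so a_1 = 5
209 = 1·148 + 61, so a_2 = 1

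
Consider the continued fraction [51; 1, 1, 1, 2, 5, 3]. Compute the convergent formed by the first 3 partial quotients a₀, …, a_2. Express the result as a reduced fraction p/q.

103/2

Start with 1.
1 + 1/(1/1) = 1 + 1/1 = 2/1
51 + 1/(2/1) = 51 + 1/2 = 103/2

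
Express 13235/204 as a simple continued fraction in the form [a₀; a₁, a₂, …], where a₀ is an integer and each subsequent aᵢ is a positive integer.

[64; 1, 7, 6, 4]

Repeatedly divide and take the remainder:
⌊13235/204⌋ = 64, remainder 179
⌊204/179⌋ = 1, remainder 25
⌊179/25⌋ = 7, remainder 4
⌊25/4⌋ = 6, remainder 1
⌊4/1⌋ = 4, remainder 0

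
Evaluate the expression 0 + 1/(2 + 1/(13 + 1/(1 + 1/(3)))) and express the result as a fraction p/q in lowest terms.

Start with 3.
1 + 1/(3/1) = 1 + 1/3 = 4/3
13 + 1/(4/3) = 13 + 3/4 = 55/4
2 + 1/(55/4) = 2 + 4/55 = 114/55
0 + 1/(114/55) = 0 + 55/114 = 55/114

55/114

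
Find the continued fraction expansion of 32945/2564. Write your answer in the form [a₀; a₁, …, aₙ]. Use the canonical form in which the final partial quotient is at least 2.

[12; 1, 5, 1, 1, 1, 2, 48]

⌊32945/2564⌋ = 12, remainder 2177
⌊2564/2177⌋ = 1, remainder 387
⌊2177/387⌋ = 5, remainder 242
⌊387/242⌋ = 1, remainder 145
⌊242/145⌋ = 1, remainder 97
⌊145/97⌋ = 1, remainder 48
⌊97/48⌋ = 2, remainder 1
⌊48/1⌋ = 48, remainder 0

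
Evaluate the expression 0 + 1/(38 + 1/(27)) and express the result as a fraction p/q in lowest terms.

Start with 27.
38 + 1/(27/1) = 38 + 1/27 = 1027/27
0 + 1/(1027/27) = 0 + 27/1027 = 27/1027

27/1027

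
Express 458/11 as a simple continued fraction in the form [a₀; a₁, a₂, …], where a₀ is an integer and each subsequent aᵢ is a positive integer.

[41; 1, 1, 1, 3]

458 ÷ 11 → quotient 41, remainder 7
11 ÷ 7 → quotient 1, remainder 4
7 ÷ 4 → quotient 1, remainder 3
4 ÷ 3 → quotient 1, remainder 1
3 ÷ 1 → quotient 3, remainder 0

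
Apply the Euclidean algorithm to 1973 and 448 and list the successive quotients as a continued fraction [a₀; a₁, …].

[4; 2, 2, 9, 1, 1, 4]

⌊1973/448⌋ = 4, remainder 181
⌊448/181⌋ = 2, remainder 86
⌊181/86⌋ = 2, remainder 9
⌊86/9⌋ = 9, remainder 5
⌊9/5⌋ = 1, remainder 4
⌊5/4⌋ = 1, remainder 1
⌊4/1⌋ = 4, remainder 0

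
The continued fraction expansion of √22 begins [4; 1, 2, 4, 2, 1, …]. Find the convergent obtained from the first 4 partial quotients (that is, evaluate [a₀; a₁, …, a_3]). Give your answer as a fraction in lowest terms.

Compute successive convergents:
a_0 = 4: 4/1
a_1 = 1: 5/1
a_2 = 2: 14/3
a_3 = 4: 61/13

61/13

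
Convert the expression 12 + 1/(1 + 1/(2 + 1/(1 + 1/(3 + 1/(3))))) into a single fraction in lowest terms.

Starting at the tail and folding back:
Start with 3.
3 + 1/(3/1) = 3 + 1/3 = 10/3
1 + 1/(10/3) = 1 + 3/10 = 13/10
2 + 1/(13/10) = 2 + 10/13 = 36/13
1 + 1/(36/13) = 1 + 13/36 = 49/36
12 + 1/(49/36) = 12 + 36/49 = 624/49

624/49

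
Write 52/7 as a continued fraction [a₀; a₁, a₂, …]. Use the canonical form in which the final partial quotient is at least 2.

Repeatedly divide and take the remainder:
52 = 7·7 + 3, so a_0 = 7
7 = 2·3 + 1, so a_1 = 2
3 = 3·1 + 0, so a_2 = 3

[7; 2, 3]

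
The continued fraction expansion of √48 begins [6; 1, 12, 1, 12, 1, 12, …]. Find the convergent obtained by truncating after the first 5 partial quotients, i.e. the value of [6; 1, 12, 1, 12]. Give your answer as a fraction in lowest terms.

1254/181

Start with 12.
1 + 1/(12/1) = 1 + 1/12 = 13/12
12 + 1/(13/12) = 12 + 12/13 = 168/13
1 + 1/(168/13) = 1 + 13/168 = 181/168
6 + 1/(181/168) = 6 + 168/181 = 1254/181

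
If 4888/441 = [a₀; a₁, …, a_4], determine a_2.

⌊4888/441⌋ = 11, remainder 37
⌊441/37⌋ = 11, remainder 34
⌊37/34⌋ = 1, remainder 3

1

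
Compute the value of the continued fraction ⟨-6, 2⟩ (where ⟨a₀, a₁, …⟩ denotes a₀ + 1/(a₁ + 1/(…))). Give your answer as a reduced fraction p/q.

-11/2

Work from the innermost term outward:
Start with 2.
-6 + 1/(2/1) = -6 + 1/2 = -11/2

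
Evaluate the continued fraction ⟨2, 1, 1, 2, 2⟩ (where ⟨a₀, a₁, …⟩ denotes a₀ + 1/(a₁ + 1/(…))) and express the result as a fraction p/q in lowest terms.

Start with 2.
2 + 1/(2/1) = 2 + 1/2 = 5/2
1 + 1/(5/2) = 1 + 2/5 = 7/5
1 + 1/(7/5) = 1 + 5/7 = 12/7
2 + 1/(12/7) = 2 + 7/12 = 31/12

31/12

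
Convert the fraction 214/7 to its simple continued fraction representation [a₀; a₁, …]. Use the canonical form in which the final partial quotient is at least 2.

[30; 1, 1, 3]

Repeatedly divide and take the remainder:
214 ÷ 7 → quotient 30, remainder 4
7 ÷ 4 → quotient 1, remainder 3
4 ÷ 3 → quotient 1, remainder 1
3 ÷ 1 → quotient 3, remainder 0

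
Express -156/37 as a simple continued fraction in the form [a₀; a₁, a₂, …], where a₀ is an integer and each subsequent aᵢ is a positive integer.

⌊-156/37⌋ = -5, remainder 29
⌊37/29⌋ = 1, remainder 8
⌊29/8⌋ = 3, remainder 5
⌊8/5⌋ = 1, remainder 3
⌊5/3⌋ = 1, remainder 2
⌊3/2⌋ = 1, remainder 1
⌊2/1⌋ = 2, remainder 0

[-5; 1, 3, 1, 1, 1, 2]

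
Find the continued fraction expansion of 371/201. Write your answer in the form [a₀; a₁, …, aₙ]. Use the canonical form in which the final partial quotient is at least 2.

[1; 1, 5, 2, 15]

⌊371/201⌋ = 1, remainder 170
⌊201/170⌋ = 1, remainder 31
⌊170/31⌋ = 5, remainder 15
⌊31/15⌋ = 2, remainder 1
⌊15/1⌋ = 15, remainder 0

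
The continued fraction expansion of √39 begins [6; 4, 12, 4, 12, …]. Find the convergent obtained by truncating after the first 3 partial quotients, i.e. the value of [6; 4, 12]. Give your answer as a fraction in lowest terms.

306/49

Compute successive convergents:
a_0 = 6: 6/1
a_1 = 4: 25/4
a_2 = 12: 306/49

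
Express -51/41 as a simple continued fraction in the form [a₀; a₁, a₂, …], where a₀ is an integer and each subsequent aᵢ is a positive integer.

[-2; 1, 3, 10]

-51 = -2·41 + 31, so a_0 = -2
41 = 1·31 + 10, so a_1 = 1
31 = 3·10 + 1, so a_2 = 3
10 = 10·1 + 0, so a_3 = 10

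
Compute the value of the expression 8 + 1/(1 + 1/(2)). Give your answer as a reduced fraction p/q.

26/3

Work from the innermost term outward:
Start with 2.
1 + 1/(2/1) = 1 + 1/2 = 3/2
8 + 1/(3/2) = 8 + 2/3 = 26/3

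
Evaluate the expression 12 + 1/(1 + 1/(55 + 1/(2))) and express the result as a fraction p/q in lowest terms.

Start with 2.
55 + 1/(2/1) = 55 + 1/2 = 111/2
1 + 1/(111/2) = 1 + 2/111 = 113/111
12 + 1/(113/111) = 12 + 111/113 = 1467/113

1467/113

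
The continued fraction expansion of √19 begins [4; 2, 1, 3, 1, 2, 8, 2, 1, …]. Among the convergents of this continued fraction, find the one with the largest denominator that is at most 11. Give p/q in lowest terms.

48/11

a_0 = 4: 4/1  (≤ bound)
a_1 = 2: 9/2  (≤ bound)
a_2 = 1: 13/3  (≤ bound)
a_3 = 3: 48/11  (≤ bound)
a_4 = 1: 61/14  (> 11, stop)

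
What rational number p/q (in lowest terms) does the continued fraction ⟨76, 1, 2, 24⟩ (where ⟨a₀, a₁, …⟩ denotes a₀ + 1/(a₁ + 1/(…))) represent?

5597/73

Start with 24.
2 + 1/(24/1) = 2 + 1/24 = 49/24
1 + 1/(49/24) = 1 + 24/49 = 73/49
76 + 1/(73/49) = 76 + 49/73 = 5597/73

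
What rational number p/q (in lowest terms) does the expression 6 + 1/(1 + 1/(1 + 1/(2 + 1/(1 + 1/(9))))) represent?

447/68

Start with 9.
1 + 1/(9/1) = 1 + 1/9 = 10/9
2 + 1/(10/9) = 2 + 9/10 = 29/10
1 + 1/(29/10) = 1 + 10/29 = 39/29
1 + 1/(39/29) = 1 + 29/39 = 68/39
6 + 1/(68/39) = 6 + 39/68 = 447/68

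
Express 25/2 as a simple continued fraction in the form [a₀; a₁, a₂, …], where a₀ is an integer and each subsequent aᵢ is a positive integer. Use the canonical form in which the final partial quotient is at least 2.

25 ÷ 2 → quotient 12, remainder 1
2 ÷ 1 → quotient 2, remainder 0

[12; 2]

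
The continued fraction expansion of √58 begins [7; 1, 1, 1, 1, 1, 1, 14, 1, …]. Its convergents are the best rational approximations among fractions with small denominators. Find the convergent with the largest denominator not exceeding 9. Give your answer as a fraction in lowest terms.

61/8

List convergents until the denominator exceeds the bound:
a_0 = 7: 7/1  (≤ bound)
a_1 = 1: 8/1  (≤ bound)
a_2 = 1: 15/2  (≤ bound)
a_3 = 1: 23/3  (≤ bound)
a_4 = 1: 38/5  (≤ bound)
a_5 = 1: 61/8  (≤ bound)
a_6 = 1: 99/13  (> 9, stop)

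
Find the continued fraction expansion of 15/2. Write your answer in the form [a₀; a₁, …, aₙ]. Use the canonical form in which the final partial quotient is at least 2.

[7; 2]

⌊15/2⌋ = 7, remainder 1
⌊2/1⌋ = 2, remainder 0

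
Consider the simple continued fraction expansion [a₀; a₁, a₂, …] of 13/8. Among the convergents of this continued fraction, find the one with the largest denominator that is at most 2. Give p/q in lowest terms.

a_0 = 1: 1/1  (≤ bound)
a_1 = 1: 2/1  (≤ bound)
a_2 = 1: 3/2  (≤ bound)
a_3 = 1: 5/3  (> 2, stop)

3/2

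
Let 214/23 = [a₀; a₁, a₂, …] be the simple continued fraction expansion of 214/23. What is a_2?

3

⌊214/23⌋ = 9, remainder 7
⌊23/7⌋ = 3, remainder 2
⌊7/2⌋ = 3, remainder 1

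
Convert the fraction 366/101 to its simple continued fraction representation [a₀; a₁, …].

[3; 1, 1, 1, 1, 1, 12]

366 ÷ 101 → quotient 3, remainder 63
101 ÷ 63 → quotient 1, remainder 38
63 ÷ 38 → quotient 1, remainder 25
38 ÷ 25 → quotient 1, remainder 13
25 ÷ 13 → quotient 1, remainder 12
13 ÷ 12 → quotient 1, remainder 1
12 ÷ 1 → quotient 12, remainder 0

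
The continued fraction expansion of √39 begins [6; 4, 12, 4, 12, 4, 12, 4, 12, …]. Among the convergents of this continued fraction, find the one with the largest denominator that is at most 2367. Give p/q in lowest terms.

1249/200

List convergents until the denominator exceeds the bound:
a_0 = 6: 6/1  (≤ bound)
a_1 = 4: 25/4  (≤ bound)
a_2 = 12: 306/49  (≤ bound)
a_3 = 4: 1249/200  (≤ bound)
a_4 = 12: 15294/2449  (> 2367, stop)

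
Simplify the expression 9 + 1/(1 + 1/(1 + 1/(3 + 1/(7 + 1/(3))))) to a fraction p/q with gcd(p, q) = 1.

Work from the innermost term outward:
Start with 3.
7 + 1/(3/1) = 7 + 1/3 = 22/3
3 + 1/(22/3) = 3 + 3/22 = 69/22
1 + 1/(69/22) = 1 + 22/69 = 91/69
1 + 1/(91/69) = 1 + 69/91 = 160/91
9 + 1/(160/91) = 9 + 91/160 = 1531/160

1531/160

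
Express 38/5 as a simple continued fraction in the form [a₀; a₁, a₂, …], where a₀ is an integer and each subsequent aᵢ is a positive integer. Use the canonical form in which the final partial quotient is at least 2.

[7; 1, 1, 2]

Apply division with remainder until the remainder is 0:
38 ÷ 5 → quotient 7, remainder 3
5 ÷ 3 → quotient 1, remainder 2
3 ÷ 2 → quotient 1, remainder 1
2 ÷ 1 → quotient 2, remainder 0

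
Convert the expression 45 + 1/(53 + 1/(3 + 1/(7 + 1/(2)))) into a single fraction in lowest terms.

112817/2506

a_0 = 45: 45/1
a_1 = 53: 2386/53
a_2 = 3: 7203/160
a_3 = 7: 52807/1173
a_4 = 2: 112817/2506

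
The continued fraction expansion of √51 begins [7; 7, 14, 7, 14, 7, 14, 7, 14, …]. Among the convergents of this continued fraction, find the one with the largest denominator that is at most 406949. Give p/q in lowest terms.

a_0 = 7: 7/1  (≤ bound)
a_1 = 7: 50/7  (≤ bound)
a_2 = 14: 707/99  (≤ bound)
a_3 = 7: 4999/700  (≤ bound)
a_4 = 14: 70693/9899  (≤ bound)
a_5 = 7: 499850/69993  (≤ bound)
a_6 = 14: 7068593/989801  (> 406949, stop)

499850/69993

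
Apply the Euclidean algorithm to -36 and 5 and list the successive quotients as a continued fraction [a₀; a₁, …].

[-8; 1, 4]

-36 = -8·5 + 4, so a_0 = -8
5 = 1·4 + 1, so a_1 = 1
4 = 4·1 + 0, so a_2 = 4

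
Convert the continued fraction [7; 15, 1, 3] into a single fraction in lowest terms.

Build up convergents one term at a time:
a_0 = 7: 7/1
a_1 = 15: 106/15
a_2 = 1: 113/16
a_3 = 3: 445/63

445/63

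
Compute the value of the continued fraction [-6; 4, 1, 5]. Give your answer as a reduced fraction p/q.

-168/29

a_0 = -6: -6/1
a_1 = 4: -23/4
a_2 = 1: -29/5
a_3 = 5: -168/29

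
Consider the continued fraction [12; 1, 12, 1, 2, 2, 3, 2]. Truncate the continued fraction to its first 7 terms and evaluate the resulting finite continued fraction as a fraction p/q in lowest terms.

Build up convergents one term at a time:
a_0 = 12: 12/1
a_1 = 1: 13/1
a_2 = 12: 168/13
a_3 = 1: 181/14
a_4 = 2: 530/41
a_5 = 2: 1241/96
a_6 = 3: 4253/329

4253/329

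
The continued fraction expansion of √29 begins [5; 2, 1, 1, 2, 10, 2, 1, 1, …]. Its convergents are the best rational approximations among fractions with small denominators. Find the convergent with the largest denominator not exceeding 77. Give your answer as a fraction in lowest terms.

List convergents until the denominator exceeds the bound:
a_0 = 5: 5/1  (≤ bound)
a_1 = 2: 11/2  (≤ bound)
a_2 = 1: 16/3  (≤ bound)
a_3 = 1: 27/5  (≤ bound)
a_4 = 2: 70/13  (≤ bound)
a_5 = 10: 727/135  (> 77, stop)

70/13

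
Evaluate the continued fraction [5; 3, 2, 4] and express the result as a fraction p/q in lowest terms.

164/31

Collapse the nested fraction from the inside out:
Start with 4.
2 + 1/(4/1) = 2 + 1/4 = 9/4
3 + 1/(9/4) = 3 + 4/9 = 31/9
5 + 1/(31/9) = 5 + 9/31 = 164/31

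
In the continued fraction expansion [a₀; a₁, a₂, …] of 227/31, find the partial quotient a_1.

3

227 ÷ 31 → quotient 7, remainder 10
31 ÷ 10 → quotient 3, remainder 1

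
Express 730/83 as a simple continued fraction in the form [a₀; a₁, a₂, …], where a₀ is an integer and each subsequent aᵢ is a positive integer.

[8; 1, 3, 1, 7, 2]

Run the Euclidean algorithm, recording each quotient:
⌊730/83⌋ = 8, remainder 66
⌊83/66⌋ = 1, remainder 17
⌊66/17⌋ = 3, remainder 15
⌊17/15⌋ = 1, remainder 2
⌊15/2⌋ = 7, remainder 1
⌊2/1⌋ = 2, remainder 0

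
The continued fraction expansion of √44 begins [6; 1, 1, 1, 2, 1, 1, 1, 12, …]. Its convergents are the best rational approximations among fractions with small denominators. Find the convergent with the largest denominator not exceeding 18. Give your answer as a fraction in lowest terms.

a_0 = 6: 6/1  (≤ bound)
a_1 = 1: 7/1  (≤ bound)
a_2 = 1: 13/2  (≤ bound)
a_3 = 1: 20/3  (≤ bound)
a_4 = 2: 53/8  (≤ bound)
a_5 = 1: 73/11  (≤ bound)
a_6 = 1: 126/19  (> 18, stop)

73/11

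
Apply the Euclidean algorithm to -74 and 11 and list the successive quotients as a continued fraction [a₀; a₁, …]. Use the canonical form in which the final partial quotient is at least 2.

⌊-74/11⌋ = -7, remainder 3
⌊11/3⌋ = 3, remainder 2
⌊3/2⌋ = 1, remainder 1
⌊2/1⌋ = 2, remainder 0

[-7; 3, 1, 2]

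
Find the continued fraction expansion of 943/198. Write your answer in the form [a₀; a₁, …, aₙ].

943 ÷ 198 → quotient 4, remainder 151
198 ÷ 151 → quotient 1, remainder 47
151 ÷ 47 → quotient 3, remainder 10
47 ÷ 10 → quotient 4, remainder 7
10 ÷ 7 → quotient 1, remainder 3
7 ÷ 3 → quotient 2, remainder 1
3 ÷ 1 → quotient 3, remainder 0

[4; 1, 3, 4, 1, 2, 3]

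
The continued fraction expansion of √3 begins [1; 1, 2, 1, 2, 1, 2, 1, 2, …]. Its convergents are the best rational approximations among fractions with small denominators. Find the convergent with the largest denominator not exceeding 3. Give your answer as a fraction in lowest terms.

5/3

a_0 = 1: 1/1  (≤ bound)
a_1 = 1: 2/1  (≤ bound)
a_2 = 2: 5/3  (≤ bound)
a_3 = 1: 7/4  (> 3, stop)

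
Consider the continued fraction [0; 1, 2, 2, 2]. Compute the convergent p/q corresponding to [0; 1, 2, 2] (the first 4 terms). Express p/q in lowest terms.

5/7

a_0 = 0: 0/1
a_1 = 1: 1/1
a_2 = 2: 2/3
a_3 = 2: 5/7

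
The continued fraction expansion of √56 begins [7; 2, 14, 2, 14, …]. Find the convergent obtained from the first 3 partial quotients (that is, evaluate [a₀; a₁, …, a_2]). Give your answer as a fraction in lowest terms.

217/29

a_0 = 7: 7/1
a_1 = 2: 15/2
a_2 = 14: 217/29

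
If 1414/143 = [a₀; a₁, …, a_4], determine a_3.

1

1414 ÷ 143 → quotient 9, remainder 127
143 ÷ 127 → quotient 1, remainder 16
127 ÷ 16 → quotient 7, remainder 15
16 ÷ 15 → quotient 1, remainder 1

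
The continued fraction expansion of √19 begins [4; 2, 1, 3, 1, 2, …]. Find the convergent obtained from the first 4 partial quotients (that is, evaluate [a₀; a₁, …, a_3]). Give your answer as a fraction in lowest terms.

48/11

a_0 = 4: 4/1
a_1 = 2: 9/2
a_2 = 1: 13/3
a_3 = 3: 48/11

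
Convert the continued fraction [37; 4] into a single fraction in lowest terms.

149/4

Build up convergents one term at a time:
a_0 = 37: 37/1
a_1 = 4: 149/4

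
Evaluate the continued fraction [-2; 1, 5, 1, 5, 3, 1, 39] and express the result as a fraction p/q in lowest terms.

-7793/6799

a_0 = -2: -2/1
a_1 = 1: -1/1
a_2 = 5: -7/6
a_3 = 1: -8/7
a_4 = 5: -47/41
a_5 = 3: -149/130
a_6 = 1: -196/171
a_7 = 39: -7793/6799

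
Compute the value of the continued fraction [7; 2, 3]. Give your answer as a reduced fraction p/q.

52/7

a_0 = 7: 7/1
a_1 = 2: 15/2
a_2 = 3: 52/7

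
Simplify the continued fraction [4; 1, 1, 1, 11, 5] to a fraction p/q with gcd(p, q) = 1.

829/178

Collapse the nested fraction from the inside out:
Start with 5.
11 + 1/(5/1) = 11 + 1/5 = 56/5
1 + 1/(56/5) = 1 + 5/56 = 61/56
1 + 1/(61/56) = 1 + 56/61 = 117/61
1 + 1/(117/61) = 1 + 61/117 = 178/117
4 + 1/(178/117) = 4 + 117/178 = 829/178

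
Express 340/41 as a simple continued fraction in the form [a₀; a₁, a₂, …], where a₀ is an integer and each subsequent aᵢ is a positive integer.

340 ÷ 41 → quotient 8, remainder 12
41 ÷ 12 → quotient 3, remainder 5
12 ÷ 5 → quotient 2, remainder 2
5 ÷ 2 → quotient 2, remainder 1
2 ÷ 1 → quotient 2, remainder 0

[8; 3, 2, 2, 2]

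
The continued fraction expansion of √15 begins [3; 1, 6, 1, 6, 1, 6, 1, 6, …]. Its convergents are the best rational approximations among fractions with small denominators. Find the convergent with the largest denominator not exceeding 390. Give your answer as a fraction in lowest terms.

a_0 = 3: 3/1  (≤ bound)
a_1 = 1: 4/1  (≤ bound)
a_2 = 6: 27/7  (≤ bound)
a_3 = 1: 31/8  (≤ bound)
a_4 = 6: 213/55  (≤ bound)
a_5 = 1: 244/63  (≤ bound)
a_6 = 6: 1677/433  (> 390, stop)

244/63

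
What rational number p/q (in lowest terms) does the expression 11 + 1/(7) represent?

78/7

Build up convergents one term at a time:
a_0 = 11: 11/1
a_1 = 7: 78/7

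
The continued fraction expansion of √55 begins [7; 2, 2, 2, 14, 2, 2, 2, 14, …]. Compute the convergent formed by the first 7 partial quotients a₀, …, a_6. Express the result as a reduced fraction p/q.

6593/889

Use the convergent recurrence hₖ = aₖ·hₖ₋₁ + hₖ₋₂ (and likewise for the denominators kₖ):
a_0 = 7: 7/1
a_1 = 2: 15/2
a_2 = 2: 37/5
a_3 = 2: 89/12
a_4 = 14: 1283/173
a_5 = 2: 2655/358
a_6 = 2: 6593/889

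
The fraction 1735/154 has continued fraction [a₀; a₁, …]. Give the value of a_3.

Run the Euclidean algorithm, recording each quotient:
⌊1735/154⌋ = 11, remainder 41
⌊154/41⌋ = 3, remainder 31
⌊41/31⌋ = 1, remainder 10
⌊31/10⌋ = 3, remainder 1

3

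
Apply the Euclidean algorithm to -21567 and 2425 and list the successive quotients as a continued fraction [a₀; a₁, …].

-21567 ÷ 2425 → quotient -9, remainder 258
2425 ÷ 258 → quotient 9, remainder 103
258 ÷ 103 → quotient 2, remainder 52
103 ÷ 52 → quotient 1, remainder 51
52 ÷ 51 → quotient 1, remainder 1
51 ÷ 1 → quotient 51, remainder 0

[-9; 9, 2, 1, 1, 51]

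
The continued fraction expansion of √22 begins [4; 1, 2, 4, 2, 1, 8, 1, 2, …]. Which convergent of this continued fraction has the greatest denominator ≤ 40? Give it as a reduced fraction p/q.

a_0 = 4: 4/1  (≤ bound)
a_1 = 1: 5/1  (≤ bound)
a_2 = 2: 14/3  (≤ bound)
a_3 = 4: 61/13  (≤ bound)
a_4 = 2: 136/29  (≤ bound)
a_5 = 1: 197/42  (> 40, stop)

136/29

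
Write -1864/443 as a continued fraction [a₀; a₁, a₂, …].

[-5; 1, 3, 1, 4, 2, 2, 3]

Repeatedly divide and take the remainder:
-1864 = -5·443 + 351, so a_0 = -5
443 = 1·351 + 92, so a_1 = 1
351 = 3·92 + 75, so a_2 = 3
92 = 1·75 + 17, so a_3 = 1
75 = 4·17 + 7, so a_4 = 4
17 = 2·7 + 3, so a_5 = 2
7 = 2·3 + 1, so a_6 = 2
3 = 3·1 + 0, so a_7 = 3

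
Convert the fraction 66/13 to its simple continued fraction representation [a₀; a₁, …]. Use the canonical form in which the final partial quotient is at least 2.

Repeatedly divide and take the remainder:
66 = 5·13 + 1, so a_0 = 5
13 = 13·1 + 0, so a_1 = 13

[5; 13]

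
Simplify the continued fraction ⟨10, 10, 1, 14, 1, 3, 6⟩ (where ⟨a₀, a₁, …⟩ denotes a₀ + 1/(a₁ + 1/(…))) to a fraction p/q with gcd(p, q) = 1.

43484/4309

a_0 = 10: 10/1
a_1 = 10: 101/10
a_2 = 1: 111/11
a_3 = 14: 1655/164
a_4 = 1: 1766/175
a_5 = 3: 6953/689
a_6 = 6: 43484/4309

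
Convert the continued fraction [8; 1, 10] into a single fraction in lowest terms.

98/11

Starting at the tail and folding back:
Start with 10.
1 + 1/(10/1) = 1 + 1/10 = 11/10
8 + 1/(11/10) = 8 + 10/11 = 98/11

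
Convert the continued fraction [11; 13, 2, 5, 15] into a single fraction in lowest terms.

24884/2247

a_0 = 11: 11/1
a_1 = 13: 144/13
a_2 = 2: 299/27
a_3 = 5: 1639/148
a_4 = 15: 24884/2247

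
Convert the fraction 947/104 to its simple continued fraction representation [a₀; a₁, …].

[9; 9, 2, 5]

Apply division with remainder until the remainder is 0:
947 ÷ 104 → quotient 9, remainder 11
104 ÷ 11 → quotient 9, remainder 5
11 ÷ 5 → quotient 2, remainder 1
5 ÷ 1 → quotient 5, remainder 0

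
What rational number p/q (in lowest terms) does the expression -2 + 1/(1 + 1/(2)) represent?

-4/3

Start with 2.
1 + 1/(2/1) = 1 + 1/2 = 3/2
-2 + 1/(3/2) = -2 + 2/3 = -4/3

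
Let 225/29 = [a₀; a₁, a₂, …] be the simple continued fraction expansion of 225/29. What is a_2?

225 = 7·29 + 22, so a_0 = 7
29 = 1·22 + 7, so a_1 = 1
22 = 3·7 + 1, so a_2 = 3

3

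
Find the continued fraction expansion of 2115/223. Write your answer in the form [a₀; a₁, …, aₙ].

Run the Euclidean algorithm, recording each quotient:
⌊2115/223⌋ = 9, remainder 108
⌊223/108⌋ = 2, remainder 7
⌊108/7⌋ = 15, remainder 3
⌊7/3⌋ = 2, remainder 1
⌊3/1⌋ = 3, remainder 0

[9; 2, 15, 2, 3]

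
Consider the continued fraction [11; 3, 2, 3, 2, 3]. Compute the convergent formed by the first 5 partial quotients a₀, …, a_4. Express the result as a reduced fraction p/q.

621/55

Work from the innermost term outward:
Start with 2.
3 + 1/(2/1) = 3 + 1/2 = 7/2
2 + 1/(7/2) = 2 + 2/7 = 16/7
3 + 1/(16/7) = 3 + 7/16 = 55/16
11 + 1/(55/16) = 11 + 16/55 = 621/55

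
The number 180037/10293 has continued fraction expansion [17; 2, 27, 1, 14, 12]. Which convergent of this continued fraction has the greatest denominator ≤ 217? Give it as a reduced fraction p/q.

a_0 = 17: 17/1  (≤ bound)
a_1 = 2: 35/2  (≤ bound)
a_2 = 27: 962/55  (≤ bound)
a_3 = 1: 997/57  (≤ bound)
a_4 = 14: 14920/853  (> 217, stop)

997/57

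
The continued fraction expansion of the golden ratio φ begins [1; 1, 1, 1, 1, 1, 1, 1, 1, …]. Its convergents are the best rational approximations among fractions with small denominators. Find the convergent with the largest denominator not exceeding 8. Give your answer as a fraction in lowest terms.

a_0 = 1: 1/1  (≤ bound)
a_1 = 1: 2/1  (≤ bound)
a_2 = 1: 3/2  (≤ bound)
a_3 = 1: 5/3  (≤ bound)
a_4 = 1: 8/5  (≤ bound)
a_5 = 1: 13/8  (≤ bound)
a_6 = 1: 21/13  (> 8, stop)

13/8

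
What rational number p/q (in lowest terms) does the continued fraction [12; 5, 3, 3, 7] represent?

Start with 7.
3 + 1/(7/1) = 3 + 1/7 = 22/7
3 + 1/(22/7) = 3 + 7/22 = 73/22
5 + 1/(73/22) = 5 + 22/73 = 387/73
12 + 1/(387/73) = 12 + 73/387 = 4717/387

4717/387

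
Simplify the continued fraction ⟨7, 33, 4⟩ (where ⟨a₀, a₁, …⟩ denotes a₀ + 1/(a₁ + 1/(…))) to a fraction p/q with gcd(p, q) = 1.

935/133

Compute successive convergents:
a_0 = 7: 7/1
a_1 = 33: 232/33
a_2 = 4: 935/133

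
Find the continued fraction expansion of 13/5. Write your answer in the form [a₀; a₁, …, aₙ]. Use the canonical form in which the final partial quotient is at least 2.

[2; 1, 1, 2]

Repeatedly divide and take the remainder:
13 = 2·5 + 3, so a_0 = 2
5 = 1·3 + 2, so a_1 = 1
3 = 1·2 + 1, so a_2 = 1
2 = 2·1 + 0, so a_3 = 2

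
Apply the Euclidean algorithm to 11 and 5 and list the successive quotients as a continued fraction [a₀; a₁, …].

Apply division with remainder until the remainder is 0:
⌊11/5⌋ = 2, remainder 1
⌊5/1⌋ = 5, remainder 0

[2; 5]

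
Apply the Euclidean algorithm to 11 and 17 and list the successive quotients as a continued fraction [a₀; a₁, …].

[0; 1, 1, 1, 5]

11 ÷ 17 → quotient 0, remainder 11
17 ÷ 11 → quotient 1, remainder 6
11 ÷ 6 → quotient 1, remainder 5
6 ÷ 5 → quotient 1, remainder 1
5 ÷ 1 → quotient 5, remainder 0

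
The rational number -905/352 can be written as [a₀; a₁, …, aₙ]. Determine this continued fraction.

[-3; 2, 3, 50]

Apply division with remainder until the remainder is 0:
⌊-905/352⌋ = -3, remainder 151
⌊352/151⌋ = 2, remainder 50
⌊151/50⌋ = 3, remainder 1
⌊50/1⌋ = 50, remainder 0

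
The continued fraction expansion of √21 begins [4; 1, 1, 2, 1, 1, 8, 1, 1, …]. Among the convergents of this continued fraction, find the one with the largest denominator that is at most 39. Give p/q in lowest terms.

55/12

a_0 = 4: 4/1  (≤ bound)
a_1 = 1: 5/1  (≤ bound)
a_2 = 1: 9/2  (≤ bound)
a_3 = 2: 23/5  (≤ bound)
a_4 = 1: 32/7  (≤ bound)
a_5 = 1: 55/12  (≤ bound)
a_6 = 8: 472/103  (> 39, stop)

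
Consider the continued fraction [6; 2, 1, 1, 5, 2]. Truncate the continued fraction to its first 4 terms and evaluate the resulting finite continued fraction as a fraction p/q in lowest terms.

32/5

Build up convergents one term at a time:
a_0 = 6: 6/1
a_1 = 2: 13/2
a_2 = 1: 19/3
a_3 = 1: 32/5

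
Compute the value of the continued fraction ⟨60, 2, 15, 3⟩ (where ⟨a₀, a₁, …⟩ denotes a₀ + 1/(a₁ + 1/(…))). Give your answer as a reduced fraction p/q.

5746/95

Collapse the nested fraction from the inside out:
Start with 3.
15 + 1/(3/1) = 15 + 1/3 = 46/3
2 + 1/(46/3) = 2 + 3/46 = 95/46
60 + 1/(95/46) = 60 + 46/95 = 5746/95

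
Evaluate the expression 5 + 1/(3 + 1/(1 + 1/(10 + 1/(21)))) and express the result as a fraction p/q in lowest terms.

4767/907

Start with 21.
10 + 1/(21/1) = 10 + 1/21 = 211/21
1 + 1/(211/21) = 1 + 21/211 = 232/211
3 + 1/(232/211) = 3 + 211/232 = 907/232
5 + 1/(907/232) = 5 + 232/907 = 4767/907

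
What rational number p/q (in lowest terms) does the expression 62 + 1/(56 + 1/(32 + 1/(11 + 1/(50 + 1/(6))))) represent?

a_0 = 62: 62/1
a_1 = 56: 3473/56
a_2 = 32: 111198/1793
a_3 = 11: 1226651/19779
a_4 = 50: 61443748/990743
a_5 = 6: 369889139/5964237

369889139/5964237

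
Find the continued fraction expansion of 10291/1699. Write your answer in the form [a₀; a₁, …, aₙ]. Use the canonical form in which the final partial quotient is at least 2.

[6; 17, 1, 1, 15, 1, 2]

⌊10291/1699⌋ = 6, remainder 97
⌊1699/97⌋ = 17, remainder 50
⌊97/50⌋ = 1, remainder 47
⌊50/47⌋ = 1, remainder 3
⌊47/3⌋ = 15, remainder 2
⌊3/2⌋ = 1, remainder 1
⌊2/1⌋ = 2, remainder 0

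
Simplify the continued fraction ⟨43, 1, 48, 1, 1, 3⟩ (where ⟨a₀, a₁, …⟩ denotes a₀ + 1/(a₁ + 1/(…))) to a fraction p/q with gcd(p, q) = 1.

15261/347

a_0 = 43: 43/1
a_1 = 1: 44/1
a_2 = 48: 2155/49
a_3 = 1: 2199/50
a_4 = 1: 4354/99
a_5 = 3: 15261/347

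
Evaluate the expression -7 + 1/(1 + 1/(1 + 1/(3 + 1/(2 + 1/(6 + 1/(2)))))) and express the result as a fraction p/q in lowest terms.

-1429/222

Start with 2.
6 + 1/(2/1) = 6 + 1/2 = 13/2
2 + 1/(13/2) = 2 + 2/13 = 28/13
3 + 1/(28/13) = 3 + 13/28 = 97/28
1 + 1/(97/28) = 1 + 28/97 = 125/97
1 + 1/(125/97) = 1 + 97/125 = 222/125
-7 + 1/(222/125) = -7 + 125/222 = -1429/222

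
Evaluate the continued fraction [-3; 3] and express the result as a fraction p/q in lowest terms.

-8/3

Start with 3.
-3 + 1/(3/1) = -3 + 1/3 = -8/3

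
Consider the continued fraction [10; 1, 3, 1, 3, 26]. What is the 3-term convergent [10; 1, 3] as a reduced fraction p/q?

Start with 3.
1 + 1/(3/1) = 1 + 1/3 = 4/3
10 + 1/(4/3) = 10 + 3/4 = 43/4

43/4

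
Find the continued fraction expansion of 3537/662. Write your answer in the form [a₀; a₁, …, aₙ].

3537 ÷ 662 → quotient 5, remainder 227
662 ÷ 227 → quotient 2, remainder 208
227 ÷ 208 → quotient 1, remainder 19
208 ÷ 19 → quotient 10, remainder 18
19 ÷ 18 → quotient 1, remainder 1
18 ÷ 1 → quotient 18, remainder 0

[5; 2, 1, 10, 1, 18]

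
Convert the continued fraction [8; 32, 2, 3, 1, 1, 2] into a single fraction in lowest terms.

a_0 = 8: 8/1
a_1 = 32: 257/32
a_2 = 2: 522/65
a_3 = 3: 1823/227
a_4 = 1: 2345/292
a_5 = 1: 4168/519
a_6 = 2: 10681/1330

10681/1330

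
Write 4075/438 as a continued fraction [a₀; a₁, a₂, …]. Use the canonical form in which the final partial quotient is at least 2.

[9; 3, 3, 2, 2, 3, 2]

4075 ÷ 438 → quotient 9, remainder 133
438 ÷ 133 → quotient 3, remainder 39
133 ÷ 39 → quotient 3, remainder 16
39 ÷ 16 → quotient 2, remainder 7
16 ÷ 7 → quotient 2, remainder 2
7 ÷ 2 → quotient 3, remainder 1
2 ÷ 1 → quotient 2, remainder 0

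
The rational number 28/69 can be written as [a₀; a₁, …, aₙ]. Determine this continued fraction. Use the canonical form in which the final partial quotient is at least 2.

28 ÷ 69 → quotient 0, remainder 28
69 ÷ 28 → quotient 2, remainder 13
28 ÷ 13 → quotient 2, remainder 2
13 ÷ 2 → quotient 6, remainder 1
2 ÷ 1 → quotient 2, remainder 0

[0; 2, 2, 6, 2]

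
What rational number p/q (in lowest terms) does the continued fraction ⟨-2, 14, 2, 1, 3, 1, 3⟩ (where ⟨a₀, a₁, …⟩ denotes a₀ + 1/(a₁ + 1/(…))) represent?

-1469/761

a_0 = -2: -2/1
a_1 = 14: -27/14
a_2 = 2: -56/29
a_3 = 1: -83/43
a_4 = 3: -305/158
a_5 = 1: -388/201
a_6 = 3: -1469/761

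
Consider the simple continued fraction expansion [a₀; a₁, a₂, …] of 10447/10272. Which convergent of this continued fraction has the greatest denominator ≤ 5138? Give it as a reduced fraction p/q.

List convergents until the denominator exceeds the bound:
a_0 = 1: 1/1  (≤ bound)
a_1 = 58: 59/58  (≤ bound)
a_2 = 1: 60/59  (≤ bound)
a_3 = 2: 179/176  (≤ bound)
a_4 = 3: 597/587  (≤ bound)
a_5 = 3: 1970/1937  (≤ bound)
a_6 = 5: 10447/10272  (> 5138, stop)

1970/1937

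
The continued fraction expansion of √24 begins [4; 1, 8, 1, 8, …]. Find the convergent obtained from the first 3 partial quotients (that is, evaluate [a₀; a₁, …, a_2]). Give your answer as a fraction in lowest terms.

Start with 8.
1 + 1/(8/1) = 1 + 1/8 = 9/8
4 + 1/(9/8) = 4 + 8/9 = 44/9

44/9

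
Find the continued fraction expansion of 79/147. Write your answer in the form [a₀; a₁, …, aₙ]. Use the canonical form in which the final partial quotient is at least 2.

[0; 1, 1, 6, 5, 2]

Apply division with remainder until the remainder is 0:
79 = 0·147 + 79, so a_0 = 0
147 = 1·79 + 68, so a_1 = 1
79 = 1·68 + 11, so a_2 = 1
68 = 6·11 + 2, so a_3 = 6
11 = 5·2 + 1, so a_4 = 5
2 = 2·1 + 0, so a_5 = 2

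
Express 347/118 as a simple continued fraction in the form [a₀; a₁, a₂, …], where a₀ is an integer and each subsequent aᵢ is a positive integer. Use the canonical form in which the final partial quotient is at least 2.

[2; 1, 15, 1, 6]

347 ÷ 118 → quotient 2, remainder 111
118 ÷ 111 → quotient 1, remainder 7
111 ÷ 7 → quotient 15, remainder 6
7 ÷ 6 → quotient 1, remainder 1
6 ÷ 1 → quotient 6, remainder 0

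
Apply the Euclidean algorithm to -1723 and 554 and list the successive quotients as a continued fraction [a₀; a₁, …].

[-4; 1, 8, 12, 5]

Apply division with remainder until the remainder is 0:
-1723 = -4·554 + 493, so a_0 = -4
554 = 1·493 + 61, so a_1 = 1
493 = 8·61 + 5, so a_2 = 8
61 = 12·5 + 1, so a_3 = 12
5 = 5·1 + 0, so a_4 = 5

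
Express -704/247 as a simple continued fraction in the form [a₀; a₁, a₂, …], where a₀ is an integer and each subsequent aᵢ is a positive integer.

⌊-704/247⌋ = -3, remainder 37
⌊247/37⌋ = 6, remainder 25
⌊37/25⌋ = 1, remainder 12
⌊25/12⌋ = 2, remainder 1
⌊12/1⌋ = 12, remainder 0

[-3; 6, 1, 2, 12]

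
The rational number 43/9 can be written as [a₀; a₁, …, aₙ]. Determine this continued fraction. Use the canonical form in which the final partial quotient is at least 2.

[4; 1, 3, 2]

43 ÷ 9 → quotient 4, remainder 7
9 ÷ 7 → quotient 1, remainder 2
7 ÷ 2 → quotient 3, remainder 1
2 ÷ 1 → quotient 2, remainder 0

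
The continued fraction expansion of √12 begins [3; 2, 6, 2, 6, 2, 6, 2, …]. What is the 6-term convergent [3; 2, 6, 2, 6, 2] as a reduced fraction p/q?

1351/390

Work from the innermost term outward:
Start with 2.
6 + 1/(2/1) = 6 + 1/2 = 13/2
2 + 1/(13/2) = 2 + 2/13 = 28/13
6 + 1/(28/13) = 6 + 13/28 = 181/28
2 + 1/(181/28) = 2 + 28/181 = 390/181
3 + 1/(390/181) = 3 + 181/390 = 1351/390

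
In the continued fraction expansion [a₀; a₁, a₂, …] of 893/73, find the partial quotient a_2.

893 = 12·73 + 17, so a_0 = 12
73 = 4·17 + 5, so a_1 = 4
17 = 3·5 + 2, so a_2 = 3

3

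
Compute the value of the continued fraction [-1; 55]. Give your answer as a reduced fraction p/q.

Start with 55.
-1 + 1/(55/1) = -1 + 1/55 = -54/55

-54/55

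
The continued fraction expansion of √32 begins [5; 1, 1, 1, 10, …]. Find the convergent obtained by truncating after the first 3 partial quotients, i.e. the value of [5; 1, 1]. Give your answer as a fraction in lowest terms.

11/2

Start with 1.
1 + 1/(1/1) = 1 + 1/1 = 2/1
5 + 1/(2/1) = 5 + 1/2 = 11/2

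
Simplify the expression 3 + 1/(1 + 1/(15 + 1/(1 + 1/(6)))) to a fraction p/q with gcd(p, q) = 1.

Use the convergent recurrence hₖ = aₖ·hₖ₋₁ + hₖ₋₂ (and likewise for the denominators kₖ):
a_0 = 3: 3/1
a_1 = 1: 4/1
a_2 = 15: 63/16
a_3 = 1: 67/17
a_4 = 6: 465/118

465/118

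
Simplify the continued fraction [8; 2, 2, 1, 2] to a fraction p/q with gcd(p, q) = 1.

160/19

Start with 2.
1 + 1/(2/1) = 1 + 1/2 = 3/2
2 + 1/(3/2) = 2 + 2/3 = 8/3
2 + 1/(8/3) = 2 + 3/8 = 19/8
8 + 1/(19/8) = 8 + 8/19 = 160/19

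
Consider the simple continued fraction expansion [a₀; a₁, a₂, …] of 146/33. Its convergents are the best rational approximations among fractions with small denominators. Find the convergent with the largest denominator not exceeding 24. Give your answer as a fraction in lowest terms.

a_0 = 4: 4/1  (≤ bound)
a_1 = 2: 9/2  (≤ bound)
a_2 = 2: 22/5  (≤ bound)
a_3 = 1: 31/7  (≤ bound)
a_4 = 4: 146/33  (> 24, stop)

31/7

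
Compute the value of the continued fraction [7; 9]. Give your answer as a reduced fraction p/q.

64/9

Start with 9.
7 + 1/(9/1) = 7 + 1/9 = 64/9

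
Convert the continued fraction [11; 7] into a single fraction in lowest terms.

78/7

Collapse the nested fraction from the inside out:
Start with 7.
11 + 1/(7/1) = 11 + 1/7 = 78/7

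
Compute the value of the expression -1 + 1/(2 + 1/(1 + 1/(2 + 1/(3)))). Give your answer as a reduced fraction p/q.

-17/27

Collapse the nested fraction from the inside out:
Start with 3.
2 + 1/(3/1) = 2 + 1/3 = 7/3
1 + 1/(7/3) = 1 + 3/7 = 10/7
2 + 1/(10/7) = 2 + 7/10 = 27/10
-1 + 1/(27/10) = -1 + 10/27 = -17/27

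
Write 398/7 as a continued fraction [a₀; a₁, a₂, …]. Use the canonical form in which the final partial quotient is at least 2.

[56; 1, 6]

398 ÷ 7 → quotient 56, remainder 6
7 ÷ 6 → quotient 1, remainder 1
6 ÷ 1 → quotient 6, remainder 0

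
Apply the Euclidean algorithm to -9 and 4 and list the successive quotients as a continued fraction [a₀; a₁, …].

Run the Euclidean algorithm, recording each quotient:
-9 = -3·4 + 3, so a_0 = -3
4 = 1·3 + 1, so a_1 = 1
3 = 3·1 + 0, so a_2 = 3

[-3; 1, 3]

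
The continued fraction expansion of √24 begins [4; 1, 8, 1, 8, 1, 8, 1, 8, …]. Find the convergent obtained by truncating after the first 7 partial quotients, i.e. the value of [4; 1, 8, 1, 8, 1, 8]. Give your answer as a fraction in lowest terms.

4316/881

Build up convergents one term at a time:
a_0 = 4: 4/1
a_1 = 1: 5/1
a_2 = 8: 44/9
a_3 = 1: 49/10
a_4 = 8: 436/89
a_5 = 1: 485/99
a_6 = 8: 4316/881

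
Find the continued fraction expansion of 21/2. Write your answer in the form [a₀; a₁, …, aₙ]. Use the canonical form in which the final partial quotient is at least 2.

[10; 2]

Repeatedly divide and take the remainder:
⌊21/2⌋ = 10, remainder 1
⌊2/1⌋ = 2, remainder 0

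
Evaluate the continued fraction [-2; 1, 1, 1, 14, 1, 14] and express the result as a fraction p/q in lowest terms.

Start with 14.
1 + 1/(14/1) = 1 + 1/14 = 15/14
14 + 1/(15/14) = 14 + 14/15 = 224/15
1 + 1/(224/15) = 1 + 15/224 = 239/224
1 + 1/(239/224) = 1 + 224/239 = 463/239
1 + 1/(463/239) = 1 + 239/463 = 702/463
-2 + 1/(702/463) = -2 + 463/702 = -941/702

-941/702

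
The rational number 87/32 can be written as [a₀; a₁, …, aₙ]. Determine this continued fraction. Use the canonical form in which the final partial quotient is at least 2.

87 = 2·32 + 23, so a_0 = 2
32 = 1·23 + 9, so a_1 = 1
23 = 2·9 + 5, so a_2 = 2
9 = 1·5 + 4, so a_3 = 1
5 = 1·4 + 1, so a_4 = 1
4 = 4·1 + 0, so a_5 = 4

[2; 1, 2, 1, 1, 4]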